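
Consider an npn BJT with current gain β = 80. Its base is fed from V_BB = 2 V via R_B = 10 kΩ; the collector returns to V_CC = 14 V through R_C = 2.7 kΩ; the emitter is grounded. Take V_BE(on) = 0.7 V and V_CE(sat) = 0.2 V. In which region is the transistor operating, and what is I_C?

saturation; I_C ≈ 5.1 mA

Assume active: I_B = (2 − 0.7)/10 = 0.13 mA, giving I_C = β·I_B = 10.4 mA.
But then V_CE = 14 − 10.4×2.7 = -14.1 V < V_CE(sat) = 0.2 V — impossible in the active region.
So the transistor is saturated. With V_CE = 0.2 V, I_C = (V_CC − 0.2)/R_C = 13.8/2.7 = 5.11 mA.
Check: β·I_B = 10.4 mA > I_C = 5.11 mA, confirming saturation.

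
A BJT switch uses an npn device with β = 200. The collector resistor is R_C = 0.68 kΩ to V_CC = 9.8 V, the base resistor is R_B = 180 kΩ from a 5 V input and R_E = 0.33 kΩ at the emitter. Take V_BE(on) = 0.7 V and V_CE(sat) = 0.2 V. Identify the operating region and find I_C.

Assume active. Base-emitter loop: I_B = (V_BB − V_BE)/(R_B + (β+1)R_E) = (5 − 0.7)/(180 + 201×0.33) = 0.0175 mA.
I_C = β·I_B = 200×0.0175 = 3.49 mA.
V_CE = V_CC − I_C·R_C − I_E·R_E = 9.8 − 3.49×0.68 − 3.51×0.33 = 6.27 V > V_CE(sat), so the active-region assumption holds.

active; I_C ≈ 3.5 mA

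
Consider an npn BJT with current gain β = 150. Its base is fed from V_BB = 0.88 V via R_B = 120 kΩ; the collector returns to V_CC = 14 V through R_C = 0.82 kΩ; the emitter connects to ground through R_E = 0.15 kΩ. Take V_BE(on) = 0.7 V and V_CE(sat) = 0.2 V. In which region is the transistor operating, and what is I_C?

active; I_C ≈ 0.19 mA

Assume active. Base-emitter loop: I_B = (V_BB − V_BE)/(R_B + (β+1)R_E) = (0.88 − 0.7)/(120 + 151×0.15) = 0.00126 mA.
I_C = β·I_B = 150×0.00126 = 0.189 mA.
V_CE = V_CC − I_C·R_C − I_E·R_E = 14 − 0.189×0.82 − 0.191×0.15 = 13.8 V > V_CE(sat), so the active-region assumption holds.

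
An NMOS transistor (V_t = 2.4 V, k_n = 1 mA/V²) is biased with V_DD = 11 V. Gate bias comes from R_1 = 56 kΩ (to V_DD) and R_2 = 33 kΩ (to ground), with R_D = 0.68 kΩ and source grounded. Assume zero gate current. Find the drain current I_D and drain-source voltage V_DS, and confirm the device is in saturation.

I_D ≈ 1.4 mA, V_DS ≈ 10 V

V_G = V_DD·R_2/(R_1+R_2) = 11×33/89 = 4.08 V. With the source grounded, V_GS = V_G = 4.08 V.
Assume saturation: I_D = (k_n/2)(V_GS − V_t)² = (1/2)×(4.08 − 2.4)² = 0.5×1.68² = 1.41 mA.
V_DS = V_DD − I_D·R_D = 11 − 1.41×0.68 = 10 V.
Saturation requires V_DS ≥ V_GS − V_t = 1.68 V; 10 ≥ 1.68 ✓.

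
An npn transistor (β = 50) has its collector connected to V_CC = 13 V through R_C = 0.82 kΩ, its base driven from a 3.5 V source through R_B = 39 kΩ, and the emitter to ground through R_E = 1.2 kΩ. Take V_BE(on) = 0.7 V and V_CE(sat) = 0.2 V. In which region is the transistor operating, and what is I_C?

Assume active. Base-emitter loop: I_B = (V_BB − V_BE)/(R_B + (β+1)R_E) = (3.5 − 0.7)/(39 + 51×1.2) = 0.0279 mA.
I_C = β·I_B = 50×0.0279 = 1.4 mA.
V_CE = V_CC − I_C·R_C − I_E·R_E = 13 − 1.4×0.82 − 1.43×1.2 = 10.1 V > V_CE(sat), so the active-region assumption holds.

active; I_C ≈ 1.4 mA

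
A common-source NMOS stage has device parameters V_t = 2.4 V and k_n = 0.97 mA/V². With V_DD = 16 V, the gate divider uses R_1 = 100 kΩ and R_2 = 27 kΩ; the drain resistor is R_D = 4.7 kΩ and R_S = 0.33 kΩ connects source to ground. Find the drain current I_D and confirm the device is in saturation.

V_G = V_DD·R_2/(R_1+R_2) = 16×27/127 = 3.4 V.
Assume saturation: I_D = (k_n/2)(V_GS − V_t)² with V_GS = V_G − I_D·R_S = 3.4 − 0.33·I_D.
Substituting gives 0.0528·I_D² − 1.32·I_D + 0.487 = 0, with roots I_D = 0.374 or 24.6 mA.
The root I_D = 24.6 mA gives V_GS = -4.73 V ≤ V_t, so take I_D = 0.374 mA.
Then V_GS = 3.28 V and V_DS = V_DD − I_D(R_D+R_S) = 16 − 0.374×5.03 = 14.1 V.
Saturation requires V_DS ≥ V_GS − V_t = 0.878 V; 14.1 ≥ 0.878 ✓.

I_D ≈ 0.37 mA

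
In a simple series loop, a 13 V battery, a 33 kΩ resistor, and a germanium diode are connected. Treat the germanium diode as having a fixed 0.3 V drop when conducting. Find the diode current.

I ≈ 0.38 mA

KVL around the loop: 13 = V_D + I·R = 0.3 + I × 33 kΩ.
So I = (13 − 0.3) / 33 kΩ = 12.7 / 33 = 0.385 mA.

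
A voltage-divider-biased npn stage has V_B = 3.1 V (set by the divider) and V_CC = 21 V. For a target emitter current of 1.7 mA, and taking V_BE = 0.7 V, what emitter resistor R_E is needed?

R_E ≈ 1.4 kΩ

V_E = V_B − V_BE = 3.1 − 0.7 = 2.4 V.
R_E = V_E / I_E = 2.4 / 1.7 = 1.41 kΩ.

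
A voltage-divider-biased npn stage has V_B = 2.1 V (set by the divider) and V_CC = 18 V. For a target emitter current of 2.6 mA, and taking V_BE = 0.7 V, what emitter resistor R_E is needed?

V_E = V_B − V_BE = 2.1 − 0.7 = 1.4 V.
R_E = V_E / I_E = 1.4 / 2.6 = 0.538 kΩ.

R_E ≈ 0.54 kΩ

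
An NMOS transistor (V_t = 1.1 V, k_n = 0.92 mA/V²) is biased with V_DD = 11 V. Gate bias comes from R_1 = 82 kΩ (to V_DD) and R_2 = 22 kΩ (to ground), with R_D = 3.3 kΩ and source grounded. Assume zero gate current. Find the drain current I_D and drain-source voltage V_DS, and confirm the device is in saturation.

V_G = V_DD·R_2/(R_1+R_2) = 11×22/104 = 2.33 V. With the source grounded, V_GS = V_G = 2.33 V.
Assume saturation: I_D = (k_n/2)(V_GS − V_t)² = (0.92/2)×(2.33 − 1.1)² = 0.46×1.23² = 0.692 mA.
V_DS = V_DD − I_D·R_D = 11 − 0.692×3.3 = 8.71 V.
Saturation requires V_DS ≥ V_GS − V_t = 1.23 V; 8.71 ≥ 1.23 ✓.

I_D ≈ 0.69 mA, V_DS ≈ 8.7 V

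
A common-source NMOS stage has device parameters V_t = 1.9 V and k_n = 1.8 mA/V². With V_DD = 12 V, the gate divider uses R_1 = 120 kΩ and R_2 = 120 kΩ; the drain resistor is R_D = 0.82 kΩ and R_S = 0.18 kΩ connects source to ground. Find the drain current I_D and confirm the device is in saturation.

I_D ≈ 7.1 mA

V_G = V_DD·R_2/(R_1+R_2) = 12×120/240 = 6 V.
Assume saturation: I_D = (k_n/2)(V_GS − V_t)² with V_GS = V_G − I_D·R_S = 6 − 0.18·I_D.
Substituting gives 0.0292·I_D² − 2.33·I_D + 15.1 = 0, with roots I_D = 7.14 or 72.7 mA.
The root I_D = 72.7 mA gives V_GS = -7.09 V ≤ V_t, so take I_D = 7.14 mA.
Then V_GS = 4.72 V and V_DS = V_DD − I_D(R_D+R_S) = 12 − 7.14×1 = 4.86 V.
Saturation requires V_DS ≥ V_GS − V_t = 2.82 V; 4.86 ≥ 2.82 ✓.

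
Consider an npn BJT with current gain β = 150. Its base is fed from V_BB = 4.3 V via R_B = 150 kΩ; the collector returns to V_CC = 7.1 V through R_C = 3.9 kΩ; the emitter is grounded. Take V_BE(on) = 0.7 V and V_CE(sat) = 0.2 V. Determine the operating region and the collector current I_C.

Assume active: I_B = (4.3 − 0.7)/150 = 0.024 mA, giving I_C = β·I_B = 3.6 mA.
But then V_CE = 7.1 − 3.6×3.9 = -6.94 V < V_CE(sat) = 0.2 V — impossible in the active region.
So the transistor is saturated. With V_CE = 0.2 V, I_C = (V_CC − 0.2)/R_C = 6.9/3.9 = 1.77 mA.
Check: β·I_B = 3.6 mA > I_C = 1.77 mA, confirming saturation.

saturation; I_C ≈ 1.8 mA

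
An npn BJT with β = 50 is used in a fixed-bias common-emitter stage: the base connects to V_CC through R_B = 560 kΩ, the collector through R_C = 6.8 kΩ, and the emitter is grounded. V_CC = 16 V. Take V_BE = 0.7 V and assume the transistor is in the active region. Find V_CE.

V_CE ≈ 6.7 V

Base loop: V_CC = I_B·R_B + V_BE, so I_B = (16 − 0.7)/560 kΩ = 0.0273 mA.
In the active region I_C = β·I_B = 50 × 0.0273 = 1.37 mA.
Collector loop: V_CE = V_CC − I_C·R_C = 16 − 1.37×6.8 = 6.71 V.
Since V_CE = 6.71 V > V_CE(sat) ≈ 0.2 V, the transistor is in the active region as assumed.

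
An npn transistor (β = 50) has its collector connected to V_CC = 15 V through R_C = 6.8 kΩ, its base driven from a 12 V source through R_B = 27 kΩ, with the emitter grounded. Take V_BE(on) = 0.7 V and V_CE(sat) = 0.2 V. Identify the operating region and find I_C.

Assume active: I_B = (12 − 0.7)/27 = 0.419 mA, giving I_C = β·I_B = 20.9 mA.
But then V_CE = 15 − 20.9×6.8 = -127 V < V_CE(sat) = 0.2 V — impossible in the active region.
So the transistor is saturated. With V_CE = 0.2 V, I_C = (V_CC − 0.2)/R_C = 14.8/6.8 = 2.18 mA.
Check: β·I_B = 20.9 mA > I_C = 2.18 mA, confirming saturation.

saturation; I_C ≈ 2.2 mA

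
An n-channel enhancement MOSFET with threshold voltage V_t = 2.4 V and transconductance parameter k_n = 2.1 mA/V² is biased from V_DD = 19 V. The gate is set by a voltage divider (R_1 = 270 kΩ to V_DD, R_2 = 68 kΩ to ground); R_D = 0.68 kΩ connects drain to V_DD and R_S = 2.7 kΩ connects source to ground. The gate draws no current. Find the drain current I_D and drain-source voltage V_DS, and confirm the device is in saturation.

I_D ≈ 0.32 mA, V_DS ≈ 18 V

V_G = V_DD·R_2/(R_1+R_2) = 19×68/338 = 3.82 V.
Assume saturation: I_D = (k_n/2)(V_GS − V_t)² with V_GS = V_G − I_D·R_S = 3.82 − 2.7·I_D.
Substituting gives 7.65·I_D² − 9.07·I_D + 2.12 = 0, with roots I_D = 0.322 or 0.863 mA.
The root I_D = 0.863 mA gives V_GS = 1.49 V ≤ V_t, so take I_D = 0.322 mA.
Then V_GS = 2.95 V and V_DS = V_DD − I_D(R_D+R_S) = 19 − 0.322×3.38 = 17.9 V.
Saturation requires V_DS ≥ V_GS − V_t = 0.554 V; 17.9 ≥ 0.554 ✓.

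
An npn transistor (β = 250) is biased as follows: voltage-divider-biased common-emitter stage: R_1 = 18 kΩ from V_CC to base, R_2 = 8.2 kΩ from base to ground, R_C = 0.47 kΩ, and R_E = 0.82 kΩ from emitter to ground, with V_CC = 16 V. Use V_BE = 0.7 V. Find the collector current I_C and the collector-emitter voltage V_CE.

I_C ≈ 5.1 mA, V_CE ≈ 9.4 V

Thevenize the base divider: V_Th = V_CC·R_2/(R_1+R_2) = 16×8.2/26.2 = 5.01 V, R_Th = R_1‖R_2 = 5.63 kΩ.
Base-emitter loop: V_Th = I_B·R_Th + V_BE + (β+1)I_B·R_E, so I_B = (5.01 − 0.7) / (5.63 + 251×0.82) = 0.0204 mA.
I_C = β·I_B = 250×0.0204 = 5.09 mA, and I_E = (β+1)I_B = 5.11 mA.
V_CE = V_CC − I_C·R_C − I_E·R_E = 16 − 5.09×0.47 − 5.11×0.82 = 9.41 V.
V_CE = 9.41 V > 0.2 V confirms active-region operation.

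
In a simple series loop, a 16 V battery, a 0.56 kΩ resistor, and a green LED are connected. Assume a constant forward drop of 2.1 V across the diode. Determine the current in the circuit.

KVL around the loop: 16 = V_D + I·R = 2.1 + I × 0.56 kΩ.
So I = (16 − 2.1) / 0.56 kΩ = 13.9 / 0.56 = 24.8 mA.

I ≈ 25 mA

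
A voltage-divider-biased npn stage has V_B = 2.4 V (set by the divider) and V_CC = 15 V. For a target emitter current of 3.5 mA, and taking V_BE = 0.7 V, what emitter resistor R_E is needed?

R_E ≈ 0.49 kΩ

V_E = V_B − V_BE = 2.4 − 0.7 = 1.7 V.
R_E = V_E / I_E = 1.7 / 3.5 = 0.486 kΩ.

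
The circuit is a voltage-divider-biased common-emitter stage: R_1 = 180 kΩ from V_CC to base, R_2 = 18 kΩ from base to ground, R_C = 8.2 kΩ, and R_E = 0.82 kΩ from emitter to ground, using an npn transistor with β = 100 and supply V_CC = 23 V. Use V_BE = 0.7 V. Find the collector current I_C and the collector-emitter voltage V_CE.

Thevenize the base divider: V_Th = V_CC·R_2/(R_1+R_2) = 23×18/198 = 2.09 V, R_Th = R_1‖R_2 = 16.4 kΩ.
Base-emitter loop: V_Th = I_B·R_Th + V_BE + (β+1)I_B·R_E, so I_B = (2.09 − 0.7) / (16.4 + 101×0.82) = 0.014 mA.
I_C = β·I_B = 100×0.014 = 1.4 mA, and I_E = (β+1)I_B = 1.42 mA.
V_CE = V_CC − I_C·R_C − I_E·R_E = 23 − 1.4×8.2 − 1.42×0.82 = 10.3 V.
V_CE = 10.3 V > 0.2 V confirms active-region operation.

I_C ≈ 1.4 mA, V_CE ≈ 10 V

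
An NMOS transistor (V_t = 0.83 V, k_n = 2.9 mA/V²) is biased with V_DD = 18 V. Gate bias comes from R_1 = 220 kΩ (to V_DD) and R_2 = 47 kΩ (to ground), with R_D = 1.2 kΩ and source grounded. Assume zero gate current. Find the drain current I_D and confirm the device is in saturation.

V_G = V_DD·R_2/(R_1+R_2) = 18×47/267 = 3.17 V. With the source grounded, V_GS = V_G = 3.17 V.
Assume saturation: I_D = (k_n/2)(V_GS − V_t)² = (2.9/2)×(3.17 − 0.83)² = 1.45×2.34² = 7.93 mA.
V_DS = V_DD − I_D·R_D = 18 − 7.93×1.2 = 8.48 V.
Saturation requires V_DS ≥ V_GS − V_t = 2.34 V; 8.48 ≥ 2.34 ✓.

I_D ≈ 7.9 mA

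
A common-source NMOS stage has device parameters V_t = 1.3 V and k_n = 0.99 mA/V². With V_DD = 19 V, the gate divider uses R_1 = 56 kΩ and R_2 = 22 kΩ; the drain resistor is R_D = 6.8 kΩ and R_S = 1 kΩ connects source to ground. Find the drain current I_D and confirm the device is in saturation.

I_D ≈ 2 mA

V_G = V_DD·R_2/(R_1+R_2) = 19×22/78 = 5.36 V.
Assume saturation: I_D = (k_n/2)(V_GS − V_t)² with V_GS = V_G − I_D·R_S = 5.36 − 1·I_D.
Substituting gives 0.495·I_D² − 5.02·I_D + 8.16 = 0, with roots I_D = 2.03 or 8.11 mA.
The root I_D = 8.11 mA gives V_GS = -2.75 V ≤ V_t, so take I_D = 2.03 mA.
Then V_GS = 3.33 V and V_DS = V_DD − I_D(R_D+R_S) = 19 − 2.03×7.8 = 3.15 V.
Saturation requires V_DS ≥ V_GS − V_t = 2.03 V; 3.15 ≥ 2.03 ✓.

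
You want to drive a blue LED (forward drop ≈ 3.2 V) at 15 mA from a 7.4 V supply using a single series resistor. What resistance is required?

The resistor drops V_S − V_D = 7.4 − 3.2 = 4.2 V at 15 mA.
R = 4.2 V / 15 mA = 0.28 kΩ.

R ≈ 0.28 kΩ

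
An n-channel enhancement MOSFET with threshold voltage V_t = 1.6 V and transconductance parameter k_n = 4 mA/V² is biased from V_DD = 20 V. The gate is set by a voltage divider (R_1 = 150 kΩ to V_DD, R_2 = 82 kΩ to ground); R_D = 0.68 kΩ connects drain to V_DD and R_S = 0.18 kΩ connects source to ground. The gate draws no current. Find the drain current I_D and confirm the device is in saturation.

I_D ≈ 15 mA

V_G = V_DD·R_2/(R_1+R_2) = 20×82/232 = 7.07 V.
Assume saturation: I_D = (k_n/2)(V_GS − V_t)² with V_GS = V_G − I_D·R_S = 7.07 − 0.18·I_D.
Substituting gives 0.0648·I_D² − 4.94·I_D + 59.8 = 0, with roots I_D = 15.1 or 61.1 mA.
The root I_D = 61.1 mA gives V_GS = -3.93 V ≤ V_t, so take I_D = 15.1 mA.
Then V_GS = 4.35 V and V_DS = V_DD − I_D(R_D+R_S) = 20 − 15.1×0.86 = 7 V.
Saturation requires V_DS ≥ V_GS − V_t = 2.75 V; 7 ≥ 2.75 ✓.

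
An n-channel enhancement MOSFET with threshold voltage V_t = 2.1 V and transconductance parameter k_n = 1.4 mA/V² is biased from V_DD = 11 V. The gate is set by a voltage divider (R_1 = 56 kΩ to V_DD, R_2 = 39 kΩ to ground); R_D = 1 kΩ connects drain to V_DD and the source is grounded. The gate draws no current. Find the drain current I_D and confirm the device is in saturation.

V_G = V_DD·R_2/(R_1+R_2) = 11×39/95 = 4.52 V. With the source grounded, V_GS = V_G = 4.52 V.
Assume saturation: I_D = (k_n/2)(V_GS − V_t)² = (1.4/2)×(4.52 − 2.1)² = 0.7×2.42² = 4.09 mA.
V_DS = V_DD − I_D·R_D = 11 − 4.09×1 = 6.91 V.
Saturation requires V_DS ≥ V_GS − V_t = 2.42 V; 6.91 ≥ 2.42 ✓.

I_D ≈ 4.1 mA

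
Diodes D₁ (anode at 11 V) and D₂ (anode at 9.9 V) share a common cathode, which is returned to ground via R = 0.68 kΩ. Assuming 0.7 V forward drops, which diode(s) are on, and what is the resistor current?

Assume both conduct. Then node N would need to be at both 11−0.7 = 10.3 V and 9.9−0.7 = 9.2 V, which is impossible.
Assume only D₁ conducts: V_N = 11 − 0.7 = 10.3 V, so I_R = 10.3/0.68 = 15.1 mA.
Check D₂: its anode-to-cathode voltage is 9.9 − 10.3 = -0.4 V < 0.7 V, so it is off. The assumption is consistent.

Only D₁ conducts; I_R ≈ 15 mA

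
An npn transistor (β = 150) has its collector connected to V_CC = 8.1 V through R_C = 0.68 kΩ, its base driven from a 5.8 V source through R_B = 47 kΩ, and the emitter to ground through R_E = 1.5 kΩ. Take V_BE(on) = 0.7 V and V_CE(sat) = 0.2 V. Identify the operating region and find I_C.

Assume active. Base-emitter loop: I_B = (V_BB − V_BE)/(R_B + (β+1)R_E) = (5.8 − 0.7)/(47 + 151×1.5) = 0.0186 mA.
I_C = β·I_B = 150×0.0186 = 2.8 mA.
V_CE = V_CC − I_C·R_C − I_E·R_E = 8.1 − 2.8×0.68 − 2.82×1.5 = 1.97 V > V_CE(sat), so the active-region assumption holds.

active; I_C ≈ 2.8 mA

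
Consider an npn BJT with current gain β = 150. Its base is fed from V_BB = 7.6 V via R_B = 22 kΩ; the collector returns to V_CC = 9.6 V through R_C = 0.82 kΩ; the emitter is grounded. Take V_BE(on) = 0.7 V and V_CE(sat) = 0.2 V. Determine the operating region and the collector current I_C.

saturation; I_C ≈ 11 mA

Assume active: I_B = (7.6 − 0.7)/22 = 0.314 mA, giving I_C = β·I_B = 47 mA.
But then V_CE = 9.6 − 47×0.82 = -29 V < V_CE(sat) = 0.2 V — impossible in the active region.
So the transistor is saturated. With V_CE = 0.2 V, I_C = (V_CC − 0.2)/R_C = 9.4/0.82 = 11.5 mA.
Check: β·I_B = 47 mA > I_C = 11.5 mA, confirming saturation.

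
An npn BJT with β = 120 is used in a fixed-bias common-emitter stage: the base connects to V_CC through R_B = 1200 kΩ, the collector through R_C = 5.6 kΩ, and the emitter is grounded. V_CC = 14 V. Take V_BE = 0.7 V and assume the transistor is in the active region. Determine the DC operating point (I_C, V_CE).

I_C ≈ 1.3 mA, V_CE ≈ 6.6 V

Base loop: V_CC = I_B·R_B + V_BE, so I_B = (14 − 0.7)/1200 kΩ = 0.0111 mA.
In the active region I_C = β·I_B = 120 × 0.0111 = 1.33 mA.
Collector loop: V_CE = V_CC − I_C·R_C = 14 − 1.33×5.6 = 6.55 V.
Since V_CE = 6.55 V > V_CE(sat) ≈ 0.2 V, the transistor is in the active region as assumed.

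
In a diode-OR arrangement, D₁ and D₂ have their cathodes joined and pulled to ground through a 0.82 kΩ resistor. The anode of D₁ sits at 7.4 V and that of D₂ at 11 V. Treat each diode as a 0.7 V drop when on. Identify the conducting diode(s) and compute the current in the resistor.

Assume both conduct. Then node N would need to be at both 7.4−0.7 = 6.7 V and 11−0.7 = 10.3 V, which is impossible.
Assume only D₂ conducts: V_N = 11 − 0.7 = 10.3 V, so I_R = 10.3/0.82 = 12.6 mA.
Check D₁: its anode-to-cathode voltage is 7.4 − 10.3 = -2.9 V < 0.7 V, so it is off. The assumption is consistent.

Only D₂ conducts; I_R ≈ 13 mA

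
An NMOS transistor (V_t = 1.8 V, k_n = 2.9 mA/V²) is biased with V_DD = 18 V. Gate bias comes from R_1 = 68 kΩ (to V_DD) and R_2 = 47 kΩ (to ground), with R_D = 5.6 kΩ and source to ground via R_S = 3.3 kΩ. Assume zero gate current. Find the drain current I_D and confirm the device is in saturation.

I_D ≈ 1.4 mA

V_G = V_DD·R_2/(R_1+R_2) = 18×47/115 = 7.36 V.
Assume saturation: I_D = (k_n/2)(V_GS − V_t)² with V_GS = V_G − I_D·R_S = 7.36 − 3.3·I_D.
Substituting gives 15.8·I_D² − 54.2·I_D + 44.8 = 0, with roots I_D = 1.39 or 2.04 mA.
The root I_D = 2.04 mA gives V_GS = 0.613 V ≤ V_t, so take I_D = 1.39 mA.
Then V_GS = 2.78 V and V_DS = V_DD − I_D(R_D+R_S) = 18 − 1.39×8.9 = 5.65 V.
Saturation requires V_DS ≥ V_GS − V_t = 0.978 V; 5.65 ≥ 0.978 ✓.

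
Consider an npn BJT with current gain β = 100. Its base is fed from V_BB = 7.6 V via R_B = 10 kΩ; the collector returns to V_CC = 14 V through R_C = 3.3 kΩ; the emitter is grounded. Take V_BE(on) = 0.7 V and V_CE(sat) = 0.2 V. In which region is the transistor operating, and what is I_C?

Assume active: I_B = (7.6 − 0.7)/10 = 0.69 mA, giving I_C = β·I_B = 69 mA.
But then V_CE = 14 − 69×3.3 = -214 V < V_CE(sat) = 0.2 V — impossible in the active region.
So the transistor is saturated. With V_CE = 0.2 V, I_C = (V_CC − 0.2)/R_C = 13.8/3.3 = 4.18 mA.
Check: β·I_B = 69 mA > I_C = 4.18 mA, confirming saturation.

saturation; I_C ≈ 4.2 mA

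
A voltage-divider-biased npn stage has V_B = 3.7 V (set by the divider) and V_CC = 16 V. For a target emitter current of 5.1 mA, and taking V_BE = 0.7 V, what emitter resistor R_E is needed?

V_E = V_B − V_BE = 3.7 − 0.7 = 3 V.
R_E = V_E / I_E = 3 / 5.1 = 0.588 kΩ.

R_E ≈ 0.59 kΩ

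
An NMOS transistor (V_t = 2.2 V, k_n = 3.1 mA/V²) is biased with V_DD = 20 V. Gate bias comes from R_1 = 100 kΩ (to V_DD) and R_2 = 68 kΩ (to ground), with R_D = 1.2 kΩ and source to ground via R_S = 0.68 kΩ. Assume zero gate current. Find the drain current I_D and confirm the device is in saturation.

I_D ≈ 5.8 mA

V_G = V_DD·R_2/(R_1+R_2) = 20×68/168 = 8.1 V.
Assume saturation: I_D = (k_n/2)(V_GS − V_t)² with V_GS = V_G − I_D·R_S = 8.1 − 0.68·I_D.
Substituting gives 0.717·I_D² − 13.4·I_D + 53.9 = 0, with roots I_D = 5.82 or 12.9 mA.
The root I_D = 12.9 mA gives V_GS = -0.686 V ≤ V_t, so take I_D = 5.82 mA.
Then V_GS = 4.14 V and V_DS = V_DD − I_D(R_D+R_S) = 20 − 5.82×1.88 = 9.06 V.
Saturation requires V_DS ≥ V_GS − V_t = 1.94 V; 9.06 ≥ 1.94 ✓.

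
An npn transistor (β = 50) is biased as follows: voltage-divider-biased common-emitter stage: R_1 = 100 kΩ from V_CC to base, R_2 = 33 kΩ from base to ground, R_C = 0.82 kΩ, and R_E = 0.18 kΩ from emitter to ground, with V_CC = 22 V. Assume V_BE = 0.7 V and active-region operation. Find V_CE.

Thevenize the base divider: V_Th = V_CC·R_2/(R_1+R_2) = 22×33/133 = 5.46 V, R_Th = R_1‖R_2 = 24.8 kΩ.
Base-emitter loop: V_Th = I_B·R_Th + V_BE + (β+1)I_B·R_E, so I_B = (5.46 − 0.7) / (24.8 + 51×0.18) = 0.14 mA.
I_C = β·I_B = 50×0.14 = 7 mA, and I_E = (β+1)I_B = 7.14 mA.
V_CE = V_CC − I_C·R_C − I_E·R_E = 22 − 7×0.82 − 7.14×0.18 = 15 V.
V_CE = 15 V > 0.2 V confirms active-region operation.

V_CE ≈ 15 V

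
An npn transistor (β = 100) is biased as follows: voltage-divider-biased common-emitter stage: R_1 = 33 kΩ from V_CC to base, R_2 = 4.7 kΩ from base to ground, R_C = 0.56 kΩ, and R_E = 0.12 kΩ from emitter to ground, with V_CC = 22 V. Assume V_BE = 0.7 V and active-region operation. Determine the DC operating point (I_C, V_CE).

Thevenize the base divider: V_Th = V_CC·R_2/(R_1+R_2) = 22×4.7/37.7 = 2.74 V, R_Th = R_1‖R_2 = 4.11 kΩ.
Base-emitter loop: V_Th = I_B·R_Th + V_BE + (β+1)I_B·R_E, so I_B = (2.74 − 0.7) / (4.11 + 101×0.12) = 0.126 mA.
I_C = β·I_B = 100×0.126 = 12.6 mA, and I_E = (β+1)I_B = 12.7 mA.
V_CE = V_CC − I_C·R_C − I_E·R_E = 22 − 12.6×0.56 − 12.7×0.12 = 13.4 V.
V_CE = 13.4 V > 0.2 V confirms active-region operation.

I_C ≈ 13 mA, V_CE ≈ 13 V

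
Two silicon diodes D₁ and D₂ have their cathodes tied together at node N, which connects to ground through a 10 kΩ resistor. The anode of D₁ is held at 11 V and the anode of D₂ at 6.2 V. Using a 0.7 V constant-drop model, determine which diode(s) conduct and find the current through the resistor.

Only D₁ conducts; I_R ≈ 1 mA

Assume both conduct. Then node N would need to be at both 11−0.7 = 10.3 V and 6.2−0.7 = 5.5 V, which is impossible.
Assume only D₁ conducts: V_N = 11 − 0.7 = 10.3 V, so I_R = 10.3/10 = 1.03 mA.
Check D₂: its anode-to-cathode voltage is 6.2 − 10.3 = -4.1 V < 0.7 V, so it is off. The assumption is consistent.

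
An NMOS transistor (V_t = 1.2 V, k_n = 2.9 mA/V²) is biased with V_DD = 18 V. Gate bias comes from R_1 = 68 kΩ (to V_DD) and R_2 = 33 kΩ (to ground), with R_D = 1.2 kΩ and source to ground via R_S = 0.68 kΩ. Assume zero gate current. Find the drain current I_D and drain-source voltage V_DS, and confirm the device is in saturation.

I_D ≈ 4.3 mA, V_DS ≈ 9.8 V

V_G = V_DD·R_2/(R_1+R_2) = 18×33/101 = 5.88 V.
Assume saturation: I_D = (k_n/2)(V_GS − V_t)² with V_GS = V_G − I_D·R_S = 5.88 − 0.68·I_D.
Substituting gives 0.67·I_D² − 10.2·I_D + 31.8 = 0, with roots I_D = 4.34 or 10.9 mA.
The root I_D = 10.9 mA gives V_GS = -1.54 V ≤ V_t, so take I_D = 4.34 mA.
Then V_GS = 2.93 V and V_DS = V_DD − I_D(R_D+R_S) = 18 − 4.34×1.88 = 9.84 V.
Saturation requires V_DS ≥ V_GS − V_t = 1.73 V; 9.84 ≥ 1.73 ✓.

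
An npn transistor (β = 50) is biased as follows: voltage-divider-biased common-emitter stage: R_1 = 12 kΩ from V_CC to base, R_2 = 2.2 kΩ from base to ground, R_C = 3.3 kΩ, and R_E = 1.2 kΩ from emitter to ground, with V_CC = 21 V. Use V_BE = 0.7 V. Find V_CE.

Thevenize the base divider: V_Th = V_CC·R_2/(R_1+R_2) = 21×2.2/14.2 = 3.25 V, R_Th = R_1‖R_2 = 1.86 kΩ.
Base-emitter loop: V_Th = I_B·R_Th + V_BE + (β+1)I_B·R_E, so I_B = (3.25 − 0.7) / (1.86 + 51×1.2) = 0.0405 mA.
I_C = β·I_B = 50×0.0405 = 2.02 mA, and I_E = (β+1)I_B = 2.07 mA.
V_CE = V_CC − I_C·R_C − I_E·R_E = 21 − 2.02×3.3 − 2.07×1.2 = 11.8 V.
V_CE = 11.8 V > 0.2 V confirms active-region operation.

V_CE ≈ 12 V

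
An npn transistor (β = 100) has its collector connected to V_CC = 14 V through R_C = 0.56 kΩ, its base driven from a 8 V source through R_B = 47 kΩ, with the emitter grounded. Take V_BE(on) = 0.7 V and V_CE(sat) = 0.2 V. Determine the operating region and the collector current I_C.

Assume active. Base-emitter loop: I_B = (V_BB − V_BE)/R_B = (8 − 0.7)/47 = 0.155 mA.
I_C = β·I_B = 100×0.155 = 15.5 mA.
V_CE = V_CC − I_C·R_C = 14 − 15.5×0.56 = 5.3 V > V_CE(sat), so the active-region assumption holds.

active; I_C ≈ 16 mA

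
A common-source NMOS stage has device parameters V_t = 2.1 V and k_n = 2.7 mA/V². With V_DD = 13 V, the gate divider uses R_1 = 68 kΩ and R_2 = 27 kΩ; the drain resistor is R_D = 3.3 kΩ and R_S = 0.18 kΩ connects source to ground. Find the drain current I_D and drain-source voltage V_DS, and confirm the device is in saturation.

I_D ≈ 2 mA, V_DS ≈ 5.9 V

V_G = V_DD·R_2/(R_1+R_2) = 13×27/95 = 3.69 V.
Assume saturation: I_D = (k_n/2)(V_GS − V_t)² with V_GS = V_G − I_D·R_S = 3.69 − 0.18·I_D.
Substituting gives 0.0437·I_D² − 1.78·I_D + 3.43 = 0, with roots I_D = 2.04 or 38.5 mA.
The root I_D = 38.5 mA gives V_GS = -3.24 V ≤ V_t, so take I_D = 2.04 mA.
Then V_GS = 3.33 V and V_DS = V_DD − I_D(R_D+R_S) = 13 − 2.04×3.48 = 5.91 V.
Saturation requires V_DS ≥ V_GS − V_t = 1.23 V; 5.91 ≥ 1.23 ✓.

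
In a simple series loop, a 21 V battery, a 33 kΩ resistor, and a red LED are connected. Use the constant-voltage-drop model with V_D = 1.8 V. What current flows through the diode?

KVL around the loop: 21 = V_D + I·R = 1.8 + I × 33 kΩ.
So I = (21 − 1.8) / 33 kΩ = 19.2 / 33 = 0.582 mA.

I ≈ 0.58 mA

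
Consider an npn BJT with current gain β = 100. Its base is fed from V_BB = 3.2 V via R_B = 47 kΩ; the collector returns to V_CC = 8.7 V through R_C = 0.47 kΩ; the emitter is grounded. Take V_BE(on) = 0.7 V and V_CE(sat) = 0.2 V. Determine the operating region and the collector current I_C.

Assume active. Base-emitter loop: I_B = (V_BB − V_BE)/R_B = (3.2 − 0.7)/47 = 0.0532 mA.
I_C = β·I_B = 100×0.0532 = 5.32 mA.
V_CE = V_CC − I_C·R_C = 8.7 − 5.32×0.47 = 6.2 V > V_CE(sat), so the active-region assumption holds.

active; I_C ≈ 5.3 mA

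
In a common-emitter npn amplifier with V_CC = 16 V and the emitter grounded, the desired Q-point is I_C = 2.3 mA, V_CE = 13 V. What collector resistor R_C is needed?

R_C ≈ 1.3 kΩ

Collector loop: V_CC = I_C·R_C + V_CE.
R_C = (V_CC − V_CE)/I_C = (16 − 13)/2.3 = 1.3 kΩ.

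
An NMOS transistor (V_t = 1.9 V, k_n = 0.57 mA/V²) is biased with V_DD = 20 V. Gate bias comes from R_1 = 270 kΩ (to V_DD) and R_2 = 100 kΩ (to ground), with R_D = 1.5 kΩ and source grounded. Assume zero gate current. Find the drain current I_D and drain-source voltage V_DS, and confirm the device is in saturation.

V_G = V_DD·R_2/(R_1+R_2) = 20×100/370 = 5.41 V. With the source grounded, V_GS = V_G = 5.41 V.
Assume saturation: I_D = (k_n/2)(V_GS − V_t)² = (0.57/2)×(5.41 − 1.9)² = 0.285×3.51² = 3.5 mA.
V_DS = V_DD − I_D·R_D = 20 − 3.5×1.5 = 14.7 V.
Saturation requires V_DS ≥ V_GS − V_t = 3.51 V; 14.7 ≥ 3.51 ✓.

I_D ≈ 3.5 mA, V_DS ≈ 15 V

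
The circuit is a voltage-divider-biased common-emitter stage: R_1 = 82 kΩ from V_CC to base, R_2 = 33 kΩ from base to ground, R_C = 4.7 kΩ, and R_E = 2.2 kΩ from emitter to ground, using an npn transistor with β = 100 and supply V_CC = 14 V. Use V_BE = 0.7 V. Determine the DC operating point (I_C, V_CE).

Thevenize the base divider: V_Th = V_CC·R_2/(R_1+R_2) = 14×33/115 = 4.02 V, R_Th = R_1‖R_2 = 23.5 kΩ.
Base-emitter loop: V_Th = I_B·R_Th + V_BE + (β+1)I_B·R_E, so I_B = (4.02 − 0.7) / (23.5 + 101×2.2) = 0.0135 mA.
I_C = β·I_B = 100×0.0135 = 1.35 mA, and I_E = (β+1)I_B = 1.36 mA.
V_CE = V_CC − I_C·R_C − I_E·R_E = 14 − 1.35×4.7 − 1.36×2.2 = 4.66 V.
V_CE = 4.66 V > 0.2 V confirms active-region operation.

I_C ≈ 1.4 mA, V_CE ≈ 4.7 V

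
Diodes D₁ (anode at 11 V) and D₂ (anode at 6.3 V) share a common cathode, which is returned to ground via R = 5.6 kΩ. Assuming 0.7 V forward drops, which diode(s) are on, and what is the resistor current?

Only D₁ conducts; I_R ≈ 1.8 mA

Assume both conduct. Then node N would need to be at both 11−0.7 = 10.3 V and 6.3−0.7 = 5.6 V, which is impossible.
Assume only D₁ conducts: V_N = 11 − 0.7 = 10.3 V, so I_R = 10.3/5.6 = 1.84 mA.
Check D₂: its anode-to-cathode voltage is 6.3 − 10.3 = -4 V < 0.7 V, so it is off. The assumption is consistent.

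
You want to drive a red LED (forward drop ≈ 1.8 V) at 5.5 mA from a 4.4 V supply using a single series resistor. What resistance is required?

The resistor drops V_S − V_D = 4.4 − 1.8 = 2.6 V at 5.5 mA.
R = 2.6 V / 5.5 mA = 0.473 kΩ.

R ≈ 0.47 kΩ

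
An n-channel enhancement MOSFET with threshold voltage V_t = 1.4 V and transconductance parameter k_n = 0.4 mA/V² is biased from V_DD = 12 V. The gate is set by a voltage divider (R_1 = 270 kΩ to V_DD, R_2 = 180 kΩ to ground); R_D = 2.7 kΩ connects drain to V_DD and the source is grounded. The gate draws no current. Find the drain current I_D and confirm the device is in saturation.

I_D ≈ 2.3 mA

V_G = V_DD·R_2/(R_1+R_2) = 12×180/450 = 4.8 V. With the source grounded, V_GS = V_G = 4.8 V.
Assume saturation: I_D = (k_n/2)(V_GS − V_t)² = (0.4/2)×(4.8 − 1.4)² = 0.2×3.4² = 2.31 mA.
V_DS = V_DD − I_D·R_D = 12 − 2.31×2.7 = 5.76 V.
Saturation requires V_DS ≥ V_GS − V_t = 3.4 V; 5.76 ≥ 3.4 ✓.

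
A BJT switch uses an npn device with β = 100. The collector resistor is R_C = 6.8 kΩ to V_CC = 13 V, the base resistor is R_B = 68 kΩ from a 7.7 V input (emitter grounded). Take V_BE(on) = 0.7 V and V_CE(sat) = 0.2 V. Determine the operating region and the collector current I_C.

saturation; I_C ≈ 1.9 mA

Assume active: I_B = (7.7 − 0.7)/68 = 0.103 mA, giving I_C = β·I_B = 10.3 mA.
But then V_CE = 13 − 10.3×6.8 = -57 V < V_CE(sat) = 0.2 V — impossible in the active region.
So the transistor is saturated. With V_CE = 0.2 V, I_C = (V_CC − 0.2)/R_C = 12.8/6.8 = 1.88 mA.
Check: β·I_B = 10.3 mA > I_C = 1.88 mA, confirming saturation.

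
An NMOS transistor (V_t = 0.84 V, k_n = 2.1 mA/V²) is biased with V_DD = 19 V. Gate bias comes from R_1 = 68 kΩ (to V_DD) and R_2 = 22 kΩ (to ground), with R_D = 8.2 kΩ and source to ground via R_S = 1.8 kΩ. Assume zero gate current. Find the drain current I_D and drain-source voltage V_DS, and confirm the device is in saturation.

V_G = V_DD·R_2/(R_1+R_2) = 19×22/90 = 4.64 V.
Assume saturation: I_D = (k_n/2)(V_GS − V_t)² with V_GS = V_G − I_D·R_S = 4.64 − 1.8·I_D.
Substituting gives 3.4·I_D² − 15.4·I_D + 15.2 = 0, with roots I_D = 1.46 or 3.06 mA.
The root I_D = 3.06 mA gives V_GS = -0.868 V ≤ V_t, so take I_D = 1.46 mA.
Then V_GS = 2.02 V and V_DS = V_DD − I_D(R_D+R_S) = 19 − 1.46×10 = 4.41 V.
Saturation requires V_DS ≥ V_GS − V_t = 1.18 V; 4.41 ≥ 1.18 ✓.

I_D ≈ 1.5 mA, V_DS ≈ 4.4 V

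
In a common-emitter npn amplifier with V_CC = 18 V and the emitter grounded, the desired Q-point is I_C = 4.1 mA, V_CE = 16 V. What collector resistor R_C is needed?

Collector loop: V_CC = I_C·R_C + V_CE.
R_C = (V_CC − V_CE)/I_C = (18 − 16)/4.1 = 0.488 kΩ.

R_C ≈ 0.49 kΩ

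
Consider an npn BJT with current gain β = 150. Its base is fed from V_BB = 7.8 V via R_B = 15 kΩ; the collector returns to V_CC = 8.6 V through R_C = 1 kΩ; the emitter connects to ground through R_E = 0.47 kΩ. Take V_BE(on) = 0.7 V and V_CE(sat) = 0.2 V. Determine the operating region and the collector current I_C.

Assume active: I_B = (7.8 − 0.7)/(15 + 151×0.47) = 0.0826 mA, I_C = β·I_B = 12.4 mA.
Then V_CE = 8.6 − 12.4×1 − 12.5×0.47 = -9.65 V < 0.2 V — the active assumption fails.
Re-solve with V_CE = 0.2 V. KCL at the emitter: V_E/R_E = (V_BB−0.7−V_E)/R_B + (V_CC−0.2−V_E)/R_C, giving V_E = 2.78 V.
I_C = (V_CC − 0.2 − V_E)/R_C = (8.4 − 2.78)/1 = 5.62 mA.
Check: I_B = (7.1 − 2.78)/15 = 0.288 mA, and β·I_B = 43.2 mA > I_C, confirming saturation.

saturation; I_C ≈ 5.6 mA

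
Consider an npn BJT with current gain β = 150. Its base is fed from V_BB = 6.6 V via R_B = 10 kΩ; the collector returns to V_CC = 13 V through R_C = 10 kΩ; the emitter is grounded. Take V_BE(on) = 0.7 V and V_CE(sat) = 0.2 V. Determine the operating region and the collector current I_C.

saturation; I_C ≈ 1.3 mA

Assume active: I_B = (6.6 − 0.7)/10 = 0.59 mA, giving I_C = β·I_B = 88.5 mA.
But then V_CE = 13 − 88.5×10 = -872 V < V_CE(sat) = 0.2 V — impossible in the active region.
So the transistor is saturated. With V_CE = 0.2 V, I_C = (V_CC − 0.2)/R_C = 12.8/10 = 1.28 mA.
Check: β·I_B = 88.5 mA > I_C = 1.28 mA, confirming saturation.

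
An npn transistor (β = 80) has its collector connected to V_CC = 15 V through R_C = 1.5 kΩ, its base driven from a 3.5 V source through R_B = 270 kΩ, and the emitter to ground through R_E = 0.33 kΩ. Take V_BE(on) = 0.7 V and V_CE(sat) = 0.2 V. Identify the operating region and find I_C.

Assume active. Base-emitter loop: I_B = (V_BB − V_BE)/(R_B + (β+1)R_E) = (3.5 − 0.7)/(270 + 81×0.33) = 0.00944 mA.
I_C = β·I_B = 80×0.00944 = 0.755 mA.
V_CE = V_CC − I_C·R_C − I_E·R_E = 15 − 0.755×1.5 − 0.764×0.33 = 13.6 V > V_CE(sat), so the active-region assumption holds.

active; I_C ≈ 0.75 mA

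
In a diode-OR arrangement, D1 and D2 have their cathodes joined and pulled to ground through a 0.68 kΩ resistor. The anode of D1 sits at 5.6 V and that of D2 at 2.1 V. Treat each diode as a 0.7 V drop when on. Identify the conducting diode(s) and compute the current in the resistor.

Assume both conduct. Then node N would need to be at both 5.6−0.7 = 4.9 V and 2.1−0.7 = 1.4 V, which is impossible.
Assume only D1 conducts: V_N = 5.6 − 0.7 = 4.9 V, so I_R = 4.9/0.68 = 7.21 mA.
Check D2: its anode-to-cathode voltage is 2.1 − 4.9 = -2.8 V < 0.7 V, so it is off. The assumption is consistent.

Only D1 conducts; I_R ≈ 7.2 mA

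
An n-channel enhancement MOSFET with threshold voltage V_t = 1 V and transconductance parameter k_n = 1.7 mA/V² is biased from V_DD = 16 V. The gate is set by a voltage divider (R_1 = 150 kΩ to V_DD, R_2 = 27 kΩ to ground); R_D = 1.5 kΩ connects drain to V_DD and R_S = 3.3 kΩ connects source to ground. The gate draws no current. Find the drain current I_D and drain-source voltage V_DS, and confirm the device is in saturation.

V_G = V_DD·R_2/(R_1+R_2) = 16×27/177 = 2.44 V.
Assume saturation: I_D = (k_n/2)(V_GS − V_t)² with V_GS = V_G − I_D·R_S = 2.44 − 3.3·I_D.
Substituting gives 9.26·I_D² − 9.08·I_D + 1.76 = 0, with roots I_D = 0.267 or 0.714 mA.
The root I_D = 0.714 mA gives V_GS = 0.0832 V ≤ V_t, so take I_D = 0.267 mA.
Then V_GS = 1.56 V and V_DS = V_DD − I_D(R_D+R_S) = 16 − 0.267×4.8 = 14.7 V.
Saturation requires V_DS ≥ V_GS − V_t = 0.56 V; 14.7 ≥ 0.56 ✓.

I_D ≈ 0.27 mA, V_DS ≈ 15 V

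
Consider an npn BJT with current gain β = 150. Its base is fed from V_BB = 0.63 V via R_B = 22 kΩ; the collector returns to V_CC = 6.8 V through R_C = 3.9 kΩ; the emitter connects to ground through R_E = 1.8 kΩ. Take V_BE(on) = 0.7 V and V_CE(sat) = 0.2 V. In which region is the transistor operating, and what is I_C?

V_BB = 0.63 V ≤ V_BE(on) = 0.7 V, so the base-emitter junction is not forward biased.
The transistor is in cutoff: I_B = I_C = 0.

cutoff; I_C ≈ 0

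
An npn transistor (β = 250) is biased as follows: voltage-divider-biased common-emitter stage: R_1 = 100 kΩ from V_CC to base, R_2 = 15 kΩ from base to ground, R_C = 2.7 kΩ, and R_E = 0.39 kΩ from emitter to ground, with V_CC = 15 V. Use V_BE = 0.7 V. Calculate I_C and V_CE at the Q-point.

I_C ≈ 2.8 mA, V_CE ≈ 6.2 V

Thevenize the base divider: V_Th = V_CC·R_2/(R_1+R_2) = 15×15/115 = 1.96 V, R_Th = R_1‖R_2 = 13 kΩ.
Base-emitter loop: V_Th = I_B·R_Th + V_BE + (β+1)I_B·R_E, so I_B = (1.96 − 0.7) / (13 + 251×0.39) = 0.0113 mA.
I_C = β·I_B = 250×0.0113 = 2.83 mA, and I_E = (β+1)I_B = 2.84 mA.
V_CE = V_CC − I_C·R_C − I_E·R_E = 15 − 2.83×2.7 − 2.84×0.39 = 6.25 V.
V_CE = 6.25 V > 0.2 V confirms active-region operation.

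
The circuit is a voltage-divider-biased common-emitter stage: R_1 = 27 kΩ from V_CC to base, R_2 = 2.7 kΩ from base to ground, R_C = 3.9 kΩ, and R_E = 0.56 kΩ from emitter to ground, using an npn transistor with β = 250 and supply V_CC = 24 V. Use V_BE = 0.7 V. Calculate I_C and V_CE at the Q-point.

I_C ≈ 2.6 mA, V_CE ≈ 12 V

Thevenize the base divider: V_Th = V_CC·R_2/(R_1+R_2) = 24×2.7/29.7 = 2.18 V, R_Th = R_1‖R_2 = 2.45 kΩ.
Base-emitter loop: V_Th = I_B·R_Th + V_BE + (β+1)I_B·R_E, so I_B = (2.18 − 0.7) / (2.45 + 251×0.56) = 0.0104 mA.
I_C = β·I_B = 250×0.0104 = 2.59 mA, and I_E = (β+1)I_B = 2.6 mA.
V_CE = V_CC − I_C·R_C − I_E·R_E = 24 − 2.59×3.9 − 2.6×0.56 = 12.4 V.
V_CE = 12.4 V > 0.2 V confirms active-region operation.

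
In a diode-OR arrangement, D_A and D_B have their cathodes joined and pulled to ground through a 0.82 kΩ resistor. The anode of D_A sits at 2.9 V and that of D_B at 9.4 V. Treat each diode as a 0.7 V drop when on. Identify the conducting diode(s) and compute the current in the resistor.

Only D_B conducts; I_R ≈ 11 mA

Assume both conduct. Then node N would need to be at both 2.9−0.7 = 2.2 V and 9.4−0.7 = 8.7 V, which is impossible.
Assume only D_B conducts: V_N = 9.4 − 0.7 = 8.7 V, so I_R = 8.7/0.82 = 10.6 mA.
Check D_A: its anode-to-cathode voltage is 2.9 − 8.7 = -5.8 V < 0.7 V, so it is off. The assumption is consistent.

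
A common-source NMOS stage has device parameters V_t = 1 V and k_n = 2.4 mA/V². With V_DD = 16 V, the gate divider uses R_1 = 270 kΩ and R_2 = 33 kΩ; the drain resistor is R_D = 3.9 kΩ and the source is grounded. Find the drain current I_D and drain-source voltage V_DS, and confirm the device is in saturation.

V_G = V_DD·R_2/(R_1+R_2) = 16×33/303 = 1.74 V. With the source grounded, V_GS = V_G = 1.74 V.
Assume saturation: I_D = (k_n/2)(V_GS − V_t)² = (2.4/2)×(1.74 − 1)² = 1.2×0.743² = 0.662 mA.
V_DS = V_DD − I_D·R_D = 16 − 0.662×3.9 = 13.4 V.
Saturation requires V_DS ≥ V_GS − V_t = 0.743 V; 13.4 ≥ 0.743 ✓.

I_D ≈ 0.66 mA, V_DS ≈ 13 V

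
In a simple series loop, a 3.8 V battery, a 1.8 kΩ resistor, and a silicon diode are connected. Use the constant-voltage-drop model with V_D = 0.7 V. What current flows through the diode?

KVL around the loop: 3.8 = V_D + I·R = 0.7 + I × 1.8 kΩ.
So I = (3.8 − 0.7) / 1.8 kΩ = 3.1 / 1.8 = 1.72 mA.

I ≈ 1.7 mA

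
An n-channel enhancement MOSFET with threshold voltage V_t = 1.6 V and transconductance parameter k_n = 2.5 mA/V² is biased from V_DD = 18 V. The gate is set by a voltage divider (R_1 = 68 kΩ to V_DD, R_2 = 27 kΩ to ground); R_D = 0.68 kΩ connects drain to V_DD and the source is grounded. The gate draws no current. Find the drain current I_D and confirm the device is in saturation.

V_G = V_DD·R_2/(R_1+R_2) = 18×27/95 = 5.12 V. With the source grounded, V_GS = V_G = 5.12 V.
Assume saturation: I_D = (k_n/2)(V_GS − V_t)² = (2.5/2)×(5.12 − 1.6)² = 1.25×3.52² = 15.5 mA.
V_DS = V_DD − I_D·R_D = 18 − 15.5×0.68 = 7.49 V.
Saturation requires V_DS ≥ V_GS − V_t = 3.52 V; 7.49 ≥ 3.52 ✓.

I_D ≈ 15 mA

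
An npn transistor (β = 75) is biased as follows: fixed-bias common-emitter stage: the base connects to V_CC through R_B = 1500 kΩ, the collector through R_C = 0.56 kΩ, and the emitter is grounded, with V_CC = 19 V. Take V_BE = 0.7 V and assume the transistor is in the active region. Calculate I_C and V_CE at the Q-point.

Base loop: V_CC = I_B·R_B + V_BE, so I_B = (19 − 0.7)/1500 kΩ = 0.0122 mA.
In the active region I_C = β·I_B = 75 × 0.0122 = 0.915 mA.
Collector loop: V_CE = V_CC − I_C·R_C = 19 − 0.915×0.56 = 18.5 V.
Since V_CE = 18.5 V > V_CE(sat) ≈ 0.2 V, the transistor is in the active region as assumed.

I_C ≈ 0.92 mA, V_CE ≈ 18 V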